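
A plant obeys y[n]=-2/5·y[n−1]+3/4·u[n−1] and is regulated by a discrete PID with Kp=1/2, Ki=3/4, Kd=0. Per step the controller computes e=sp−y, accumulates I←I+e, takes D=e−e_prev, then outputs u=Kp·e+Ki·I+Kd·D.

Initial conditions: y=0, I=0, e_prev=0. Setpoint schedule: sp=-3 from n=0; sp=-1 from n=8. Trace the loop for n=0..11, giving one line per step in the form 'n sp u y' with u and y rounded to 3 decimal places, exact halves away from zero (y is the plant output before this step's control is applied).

0 -3 -3.750 0.000
1 -3 -2.484 -2.813
2 -3 -5.218 -0.738
3 -3 -3.314 -3.618
4 -3 -6.075 -1.039
5 -3 -3.668 -4.141
6 -3 -6.620 -1.095
7 -3 -3.759 -4.527
8 -1 -4.512 -1.008
9 -1 -2.040 -2.981
10 -1 -3.858 -0.338
11 -1 -1.329 -2.759

(exact arithmetic carried between steps; '≈' marks a value shown rounded to 6 d.p. or computed from one; I and e_prev carry over from the previous line; the table rounds u and y to 3 d.p., halves away from zero)
n=0: y=0, sp=-3, e=sp−y=-3; I=-3, D=e−e_prev=-3; u=1/2·(-3)+3/4·(-3)+0·(-3)=-3.75; next y=-2/5·0+3/4·(-3.75)=-2.8125
n=1: y=-2.8125, sp=-3, e=sp−y=-0.1875; I=-3.1875, D=e−e_prev=2.8125; u=1/2·(-0.1875)+3/4·(-3.1875)+0·2.8125=-2.484375; next y=-2/5·(-2.8125)+3/4·(-2.484375)≈-0.738281
n=2: y≈-0.738281, sp=-3, e=sp−y≈-2.261719; I≈-5.449219, D=e−e_prev≈-2.074219; u=1/2·(-2.261719)+3/4·(-5.449219)+0·(-2.074219)≈-5.217773; next y=-2/5·(-0.738281)+3/4·(-5.217773)≈-3.618018
n=3: y≈-3.618018, sp=-3, e=sp−y≈0.618018; I≈-4.831201, D=e−e_prev≈2.879736; u=1/2·0.618018+3/4·(-4.831201)+0·2.879736≈-3.314392; next y=-2/5·(-3.618018)+3/4·(-3.314392)≈-1.038587
n=4: y≈-1.038587, sp=-3, e=sp−y≈-1.961413; I≈-6.792614, D=e−e_prev≈-2.579431; u=1/2·(-1.961413)+3/4·(-6.792614)+0·(-2.579431)≈-6.075167; next y=-2/5·(-1.038587)+3/4·(-6.075167)≈-4.140940
n=5: y≈-4.140940, sp=-3, e=sp−y≈1.140940; I≈-5.651674, D=e−e_prev≈3.102353; u=1/2·1.140940+3/4·(-5.651674)+0·3.102353≈-3.668285; next y=-2/5·(-4.140940)+3/4·(-3.668285)≈-1.094838
n=6: y≈-1.094838, sp=-3, e=sp−y≈-1.905162; I≈-7.556836, D=e−e_prev≈-3.046103; u=1/2·(-1.905162)+3/4·(-7.556836)+0·(-3.046103)≈-6.620208; next y=-2/5·(-1.094838)+3/4·(-6.620208)≈-4.527221
n=7: y≈-4.527221, sp=-3, e=sp−y≈1.527221; I≈-6.029615, D=e−e_prev≈3.432384; u=1/2·1.527221+3/4·(-6.029615)+0·3.432384≈-3.758601; next y=-2/5·(-4.527221)+3/4·(-3.758601)≈-1.008062
n=8: y≈-1.008062, sp=-1, e=sp−y≈0.008062; I≈-6.021553, D=e−e_prev≈-1.519159; u=1/2·0.008062+3/4·(-6.021553)+0·(-1.519159)≈-4.512134; next y=-2/5·(-1.008062)+3/4·(-4.512134)≈-2.980876
n=9: y≈-2.980876, sp=-1, e=sp−y≈1.980876; I≈-4.040677, D=e−e_prev≈1.972814; u=1/2·1.980876+3/4·(-4.040677)+0·1.972814≈-2.040070; next y=-2/5·(-2.980876)+3/4·(-2.040070)≈-0.337702
n=10: y≈-0.337702, sp=-1, e=sp−y≈-0.662298; I≈-4.702975, D=e−e_prev≈-2.643173; u=1/2·(-0.662298)+3/4·(-4.702975)+0·(-2.643173)≈-3.858380; next y=-2/5·(-0.337702)+3/4·(-3.858380)≈-2.758704
n=11: y≈-2.758704, sp=-1, e=sp−y≈1.758704; I≈-2.944271, D=e−e_prev≈2.421001; u=1/2·1.758704+3/4·(-2.944271)+0·2.421001≈-1.328851; next y=-2/5·(-2.758704)+3/4·(-1.328851)≈0.106843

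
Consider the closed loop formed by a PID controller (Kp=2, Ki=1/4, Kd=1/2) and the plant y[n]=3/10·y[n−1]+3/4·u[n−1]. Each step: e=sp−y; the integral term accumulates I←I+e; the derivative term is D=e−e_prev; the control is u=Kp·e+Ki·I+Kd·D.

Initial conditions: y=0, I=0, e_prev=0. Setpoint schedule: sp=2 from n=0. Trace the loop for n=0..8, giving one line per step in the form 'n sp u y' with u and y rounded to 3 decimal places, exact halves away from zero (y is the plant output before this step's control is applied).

(exact arithmetic carried between steps; '≈' marks a value shown rounded to 6 d.p. or computed from one; I and e_prev carry over from the previous line; the table rounds u and y to 3 d.p., halves away from zero)
n=0: y=0, sp=2, e=sp−y=2; I=2, D=e−e_prev=2; u=2·2+1/4·2+1/2·2=5.5; next y=3/10·0+3/4·5.5=4.125
n=1: y=4.125, sp=2, e=sp−y=-2.125; I=-0.125, D=e−e_prev=-4.125; u=2·(-2.125)+1/4·(-0.125)+1/2·(-4.125)=-6.34375; next y=3/10·4.125+3/4·(-6.34375)≈-3.520313
n=2: y≈-3.520313, sp=2, e=sp−y≈5.520313; I≈5.395313, D=e−e_prev≈7.645313; u=2·5.520313+1/4·5.395313+1/2·7.645313≈16.212109; next y=3/10·(-3.520313)+3/4·16.212109≈11.102988
n=3: y≈11.102988, sp=2, e=sp−y≈-9.102988; I≈-3.707676, D=e−e_prev≈-14.623301; u=2·(-9.102988)+1/4·(-3.707676)+1/2·(-14.623301)≈-26.444546; next y=3/10·11.102988+3/4·(-26.444546)≈-16.502513
n=4: y≈-16.502513, sp=2, e=sp−y≈18.502513; I≈14.794837, D=e−e_prev≈27.605501; u=2·18.502513+1/4·14.794837+1/2·27.605501≈54.506486; next y=3/10·(-16.502513)+3/4·54.506486≈35.929110
n=5: y≈35.929110, sp=2, e=sp−y≈-33.929110; I≈-19.134273, D=e−e_prev≈-52.431623; u=2·(-33.929110)+1/4·(-19.134273)+1/2·(-52.431623)≈-98.857601; next y=3/10·35.929110+3/4·(-98.857601)≈-63.364468
n=6: y≈-63.364468, sp=2, e=sp−y≈65.364468; I≈46.230194, D=e−e_prev≈99.293578; u=2·65.364468+1/4·46.230194+1/2·99.293578≈191.933273; next y=3/10·(-63.364468)+3/4·191.933273≈124.940614
n=7: y≈124.940614, sp=2, e=sp−y≈-122.940614; I≈-76.710420, D=e−e_prev≈-188.305082; u=2·(-122.940614)+1/4·(-76.710420)+1/2·(-188.305082)≈-359.211374; next y=3/10·124.940614+3/4·(-359.211374)≈-231.926347
n=8: y≈-231.926347, sp=2, e=sp−y≈233.926347; I≈157.215927, D=e−e_prev≈356.866961; u=2·233.926347+1/4·157.215927+1/2·356.866961≈685.590155; next y=3/10·(-231.926347)+3/4·685.590155≈444.614712

0 2 5.500 0.000
1 2 -6.344 4.125
2 2 16.212 -3.520
3 2 -26.445 11.103
4 2 54.506 -16.503
5 2 -98.858 35.929
6 2 191.933 -63.364
7 2 -359.211 124.941
8 2 685.590 -231.926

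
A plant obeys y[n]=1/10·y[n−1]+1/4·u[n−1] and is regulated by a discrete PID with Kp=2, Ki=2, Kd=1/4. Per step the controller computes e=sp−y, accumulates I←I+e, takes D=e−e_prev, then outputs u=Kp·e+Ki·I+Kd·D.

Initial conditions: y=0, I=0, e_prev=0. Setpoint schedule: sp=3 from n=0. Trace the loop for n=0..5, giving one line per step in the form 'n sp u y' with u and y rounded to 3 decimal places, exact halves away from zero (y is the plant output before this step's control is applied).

0 3 12.750 0.000
1 3 4.453 3.188
2 3 12.336 1.432
3 3 7.404 3.227
4 3 11.876 2.174
5 3 8.961 3.186

(exact arithmetic carried between steps; '≈' marks a value shown rounded to 6 d.p. or computed from one; I and e_prev carry over from the previous line; the table rounds u and y to 3 d.p., halves away from zero)
n=0: y=0, sp=3, e=sp−y=3; I=3, D=e−e_prev=3; u=2·3+2·3+1/4·3=12.75; next y=1/10·0+1/4·12.75=3.1875
n=1: y=3.1875, sp=3, e=sp−y=-0.1875; I=2.8125, D=e−e_prev=-3.1875; u=2·(-0.1875)+2·2.8125+1/4·(-3.1875)=4.453125; next y=1/10·3.1875+1/4·4.453125≈1.432031
n=2: y≈1.432031, sp=3, e=sp−y≈1.567969; I≈4.380469, D=e−e_prev≈1.755469; u=2·1.567969+2·4.380469+1/4·1.755469≈12.335742; next y=1/10·1.432031+1/4·12.335742≈3.227139
n=3: y≈3.227139, sp=3, e=sp−y≈-0.227139; I≈4.153330, D=e−e_prev≈-1.795107; u=2·(-0.227139)+2·4.153330+1/4·(-1.795107)≈7.403606; next y=1/10·3.227139+1/4·7.403606≈2.173615
n=4: y≈2.173615, sp=3, e=sp−y≈0.826385; I≈4.979715, D=e−e_prev≈1.053523; u=2·0.826385+2·4.979715+1/4·1.053523≈11.875580; next y=1/10·2.173615+1/4·11.875580≈3.186256
n=5: y≈3.186256, sp=3, e=sp−y≈-0.186256; I≈4.793458, D=e−e_prev≈-1.012641; u=2·(-0.186256)+2·4.793458+1/4·(-1.012641)≈8.961243; next y=1/10·3.186256+1/4·8.961243≈2.558937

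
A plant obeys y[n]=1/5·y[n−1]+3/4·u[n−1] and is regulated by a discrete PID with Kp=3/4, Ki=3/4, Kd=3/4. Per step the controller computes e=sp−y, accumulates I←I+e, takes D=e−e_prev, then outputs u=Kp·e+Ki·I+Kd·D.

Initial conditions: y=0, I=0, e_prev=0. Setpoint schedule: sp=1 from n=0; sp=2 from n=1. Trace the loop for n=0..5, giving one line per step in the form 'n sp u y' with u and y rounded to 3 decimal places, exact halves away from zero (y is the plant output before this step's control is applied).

0 1 2.250 0.000
1 2 0.703 1.688
2 2 3.304 0.865
3 2 -0.480 2.651
4 2 5.954 0.170
5 2 -4.276 4.499

(exact arithmetic carried between steps; '≈' marks a value shown rounded to 6 d.p. or computed from one; I and e_prev carry over from the previous line; the table rounds u and y to 3 d.p., halves away from zero)
n=0: y=0, sp=1, e=sp−y=1; I=1, D=e−e_prev=1; u=3/4·1+3/4·1+3/4·1=2.25; next y=1/5·0+3/4·2.25=1.6875
n=1: y=1.6875, sp=2, e=sp−y=0.3125; I=1.3125, D=e−e_prev=-0.6875; u=3/4·0.3125+3/4·1.3125+3/4·(-0.6875)=0.703125; next y=1/5·1.6875+3/4·0.703125≈0.864844
n=2: y≈0.864844, sp=2, e=sp−y≈1.135156; I≈2.447656, D=e−e_prev≈0.822656; u=3/4·1.135156+3/4·2.447656+3/4·0.822656≈3.304102; next y=1/5·0.864844+3/4·3.304102≈2.651045
n=3: y≈2.651045, sp=2, e=sp−y≈-0.651045; I≈1.796611, D=e−e_prev≈-1.786201; u=3/4·(-0.651045)+3/4·1.796611+3/4·(-1.786201)≈-0.480476; next y=1/5·2.651045+3/4·(-0.480476)≈0.169852
n=4: y≈0.169852, sp=2, e=sp−y≈1.830148; I≈3.626759, D=e−e_prev≈2.481193; u=3/4·1.830148+3/4·3.626759+3/4·2.481193≈5.953575; next y=1/5·0.169852+3/4·5.953575≈4.499152
n=5: y≈4.499152, sp=2, e=sp−y≈-2.499152; I≈1.127608, D=e−e_prev≈-4.329300; u=3/4·(-2.499152)+3/4·1.127608+3/4·(-4.329300)≈-4.275633; next y=1/5·4.499152+3/4·(-4.275633)≈-2.306895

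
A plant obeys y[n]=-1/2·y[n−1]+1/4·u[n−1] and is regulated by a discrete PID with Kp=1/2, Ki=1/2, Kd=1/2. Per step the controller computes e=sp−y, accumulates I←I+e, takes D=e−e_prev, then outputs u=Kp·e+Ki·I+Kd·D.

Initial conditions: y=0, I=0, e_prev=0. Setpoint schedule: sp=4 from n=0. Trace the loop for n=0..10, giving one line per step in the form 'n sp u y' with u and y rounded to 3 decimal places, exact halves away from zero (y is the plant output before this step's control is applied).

(exact arithmetic carried between steps; '≈' marks a value shown rounded to 6 d.p. or computed from one; I and e_prev carry over from the previous line; the table rounds u and y to 3 d.p., halves away from zero)
n=0: y=0, sp=4, e=sp−y=4; I=4, D=e−e_prev=4; u=1/2·4+1/2·4+1/2·4=6; next y=-1/2·0+1/4·6=1.5
n=1: y=1.5, sp=4, e=sp−y=2.5; I=6.5, D=e−e_prev=-1.5; u=1/2·2.5+1/2·6.5+1/2·(-1.5)=3.75; next y=-1/2·1.5+1/4·3.75=0.1875
n=2: y=0.1875, sp=4, e=sp−y=3.8125; I=10.3125, D=e−e_prev=1.3125; u=1/2·3.8125+1/2·10.3125+1/2·1.3125=7.71875; next y=-1/2·0.1875+1/4·7.71875≈1.835938
n=3: y≈1.835938, sp=4, e=sp−y≈2.164063; I≈12.476563, D=e−e_prev≈-1.648438; u=1/2·2.164063+1/2·12.476563+1/2·(-1.648438)≈6.496094; next y=-1/2·1.835938+1/4·6.496094≈0.706055
n=4: y≈0.706055, sp=4, e=sp−y≈3.293945; I≈15.770508, D=e−e_prev≈1.129883; u=1/2·3.293945+1/2·15.770508+1/2·1.129883≈10.097168; next y=-1/2·0.706055+1/4·10.097168≈2.171265
n=5: y≈2.171265, sp=4, e=sp−y≈1.828735; I≈17.599243, D=e−e_prev≈-1.465210; u=1/2·1.828735+1/2·17.599243+1/2·(-1.465210)≈8.981384; next y=-1/2·2.171265+1/4·8.981384≈1.159714
n=6: y≈1.159714, sp=4, e=sp−y≈2.840286; I≈20.439529, D=e−e_prev≈1.011551; u=1/2·2.840286+1/2·20.439529+1/2·1.011551≈12.145683; next y=-1/2·1.159714+1/4·12.145683≈2.456564
n=7: y≈2.456564, sp=4, e=sp−y≈1.543436; I≈21.982965, D=e−e_prev≈-1.296850; u=1/2·1.543436+1/2·21.982965+1/2·(-1.296850)≈11.114776; next y=-1/2·2.456564+1/4·11.114776≈1.550412
n=8: y≈1.550412, sp=4, e=sp−y≈2.449588; I≈24.432554, D=e−e_prev≈0.906152; u=1/2·2.449588+1/2·24.432554+1/2·0.906152≈13.894147; next y=-1/2·1.550412+1/4·13.894147≈2.698331
n=9: y≈2.698331, sp=4, e=sp−y≈1.301669; I≈25.734223, D=e−e_prev≈-1.147919; u=1/2·1.301669+1/2·25.734223+1/2·(-1.147919)≈12.943987; next y=-1/2·2.698331+1/4·12.943987≈1.886831
n=10: y≈1.886831, sp=4, e=sp−y≈2.113169; I≈27.847392, D=e−e_prev≈0.811499; u=1/2·2.113169+1/2·27.847392+1/2·0.811499≈15.386030; next y=-1/2·1.886831+1/4·15.386030≈2.903092

0 4 6.000 0.000
1 4 3.750 1.500
2 4 7.719 0.188
3 4 6.496 1.836
4 4 10.097 0.706
5 4 8.981 2.171
6 4 12.146 1.160
7 4 11.115 2.457
8 4 13.894 1.550
9 4 12.944 2.698
10 4 15.386 1.887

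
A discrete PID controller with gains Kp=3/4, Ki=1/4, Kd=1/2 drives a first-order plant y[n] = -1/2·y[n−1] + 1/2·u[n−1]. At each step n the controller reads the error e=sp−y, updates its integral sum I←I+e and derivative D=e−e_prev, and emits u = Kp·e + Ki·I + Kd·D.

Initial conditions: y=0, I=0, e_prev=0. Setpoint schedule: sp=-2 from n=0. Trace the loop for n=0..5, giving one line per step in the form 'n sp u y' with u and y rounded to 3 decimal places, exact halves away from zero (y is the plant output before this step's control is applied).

(exact arithmetic carried between steps; '≈' marks a value shown rounded to 6 d.p. or computed from one; I and e_prev carry over from the previous line; the table rounds u and y to 3 d.p., halves away from zero)
n=0: y=0, sp=-2, e=sp−y=-2; I=-2, D=e−e_prev=-2; u=3/4·(-2)+1/4·(-2)+1/2·(-2)=-3; next y=-1/2·0+1/2·(-3)=-1.5
n=1: y=-1.5, sp=-2, e=sp−y=-0.5; I=-2.5, D=e−e_prev=1.5; u=3/4·(-0.5)+1/4·(-2.5)+1/2·1.5=-0.25; next y=-1/2·(-1.5)+1/2·(-0.25)=0.625
n=2: y=0.625, sp=-2, e=sp−y=-2.625; I=-5.125, D=e−e_prev=-2.125; u=3/4·(-2.625)+1/4·(-5.125)+1/2·(-2.125)=-4.3125; next y=-1/2·0.625+1/2·(-4.3125)=-2.46875
n=3: y=-2.46875, sp=-2, e=sp−y=0.46875; I=-4.65625, D=e−e_prev=3.09375; u=3/4·0.46875+1/4·(-4.65625)+1/2·3.09375=0.734375; next y=-1/2·(-2.46875)+1/2·0.734375≈1.601563
n=4: y≈1.601563, sp=-2, e=sp−y≈-3.601563; I≈-8.257813, D=e−e_prev≈-4.070313; u=3/4·(-3.601563)+1/4·(-8.257813)+1/2·(-4.070313)≈-6.800781; next y=-1/2·1.601563+1/2·(-6.800781)≈-4.201172
n=5: y≈-4.201172, sp=-2, e=sp−y≈2.201172; I≈-6.056641, D=e−e_prev≈5.802734; u=3/4·2.201172+1/4·(-6.056641)+1/2·5.802734≈3.038086; next y=-1/2·(-4.201172)+1/2·3.038086≈3.619629

0 -2 -3.000 0.000
1 -2 -0.250 -1.500
2 -2 -4.313 0.625
3 -2 0.734 -2.469
4 -2 -6.801 1.602
5 -2 3.038 -4.201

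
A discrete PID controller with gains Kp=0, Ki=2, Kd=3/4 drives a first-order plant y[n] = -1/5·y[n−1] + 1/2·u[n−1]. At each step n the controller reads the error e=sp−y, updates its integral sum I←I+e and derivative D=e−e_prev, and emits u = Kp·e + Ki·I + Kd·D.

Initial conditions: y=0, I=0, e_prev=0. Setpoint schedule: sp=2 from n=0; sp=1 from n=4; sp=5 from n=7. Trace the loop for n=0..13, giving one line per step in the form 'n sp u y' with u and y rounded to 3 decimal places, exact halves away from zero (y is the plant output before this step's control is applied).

(exact arithmetic carried between steps; '≈' marks a value shown rounded to 6 d.p. or computed from one; I and e_prev carry over from the previous line; the table rounds u and y to 3 d.p., halves away from zero)
n=0: y=0, sp=2, e=sp−y=2; I=2, D=e−e_prev=2; u=0·2+2·2+3/4·2=5.5; next y=-1/5·0+1/2·5.5=2.75
n=1: y=2.75, sp=2, e=sp−y=-0.75; I=1.25, D=e−e_prev=-2.75; u=0·(-0.75)+2·1.25+3/4·(-2.75)=0.4375; next y=-1/5·2.75+1/2·0.4375=-0.33125
n=2: y=-0.33125, sp=2, e=sp−y=2.33125; I=3.58125, D=e−e_prev=3.08125; u=0·2.33125+2·3.58125+3/4·3.08125≈9.473438; next y=-1/5·(-0.33125)+1/2·9.473438≈4.802969
n=3: y≈4.802969, sp=2, e=sp−y≈-2.802969; I≈0.778281, D=e−e_prev≈-5.134219; u=0·(-2.802969)+2·0.778281+3/4·(-5.134219)≈-2.294102; next y=-1/5·4.802969+1/2·(-2.294102)≈-2.107645
n=4: y≈-2.107645, sp=1, e=sp−y≈3.107645; I≈3.885926, D=e−e_prev≈5.910613; u=0·3.107645+2·3.885926+3/4·5.910613≈12.204812; next y=-1/5·(-2.107645)+1/2·12.204812≈6.523935
n=5: y≈6.523935, sp=1, e=sp−y≈-5.523935; I≈-1.638009, D=e−e_prev≈-8.631579; u=0·(-5.523935)+2·(-1.638009)+3/4·(-8.631579)≈-9.749702; next y=-1/5·6.523935+1/2·(-9.749702)≈-6.179638
n=6: y≈-6.179638, sp=1, e=sp−y≈7.179638; I≈5.541629, D=e−e_prev≈12.703573; u=0·7.179638+2·5.541629+3/4·12.703573≈20.610938; next y=-1/5·(-6.179638)+1/2·20.610938≈11.541396
n=7: y≈11.541396, sp=5, e=sp−y≈-6.541396; I≈-0.999767, D=e−e_prev≈-13.721035; u=0·(-6.541396)+2·(-0.999767)+3/4·(-13.721035)≈-12.290311; next y=-1/5·11.541396+1/2·(-12.290311)≈-8.453435
n=8: y≈-8.453435, sp=5, e=sp−y≈13.453435; I≈12.453667, D=e−e_prev≈19.994831; u=0·13.453435+2·12.453667+3/4·19.994831≈39.903458; next y=-1/5·(-8.453435)+1/2·39.903458≈21.642416
n=9: y≈21.642416, sp=5, e=sp−y≈-16.642416; I≈-4.188749, D=e−e_prev≈-30.095850; u=0·(-16.642416)+2·(-4.188749)+3/4·(-30.095850)≈-30.949385; next y=-1/5·21.642416+1/2·(-30.949385)≈-19.803176
n=10: y≈-19.803176, sp=5, e=sp−y≈24.803176; I≈20.614427, D=e−e_prev≈41.445591; u=0·24.803176+2·20.614427+3/4·41.445591≈72.313048; next y=-1/5·(-19.803176)+1/2·72.313048≈40.117159
n=11: y≈40.117159, sp=5, e=sp−y≈-35.117159; I≈-14.502732, D=e−e_prev≈-59.920335; u=0·(-35.117159)+2·(-14.502732)+3/4·(-59.920335)≈-73.945715; next y=-1/5·40.117159+1/2·(-73.945715)≈-44.996289
n=12: y≈-44.996289, sp=5, e=sp−y≈49.996289; I≈35.493557, D=e−e_prev≈85.113448; u=0·49.996289+2·35.493557+3/4·85.113448≈134.822201; next y=-1/5·(-44.996289)+1/2·134.822201≈76.410358
n=13: y≈76.410358, sp=5, e=sp−y≈-71.410358; I≈-35.916801, D=e−e_prev≈-121.406647; u=0·(-71.410358)+2·(-35.916801)+3/4·(-121.406647)≈-162.888588; next y=-1/5·76.410358+1/2·(-162.888588)≈-96.726365

0 2 5.500 0.000
1 2 0.438 2.750
2 2 9.473 -0.331
3 2 -2.294 4.803
4 1 12.205 -2.108
5 1 -9.750 6.524
6 1 20.611 -6.180
7 5 -12.290 11.541
8 5 39.903 -8.453
9 5 -30.949 21.642
10 5 72.313 -19.803
11 5 -73.946 40.117
12 5 134.822 -44.996
13 5 -162.889 76.410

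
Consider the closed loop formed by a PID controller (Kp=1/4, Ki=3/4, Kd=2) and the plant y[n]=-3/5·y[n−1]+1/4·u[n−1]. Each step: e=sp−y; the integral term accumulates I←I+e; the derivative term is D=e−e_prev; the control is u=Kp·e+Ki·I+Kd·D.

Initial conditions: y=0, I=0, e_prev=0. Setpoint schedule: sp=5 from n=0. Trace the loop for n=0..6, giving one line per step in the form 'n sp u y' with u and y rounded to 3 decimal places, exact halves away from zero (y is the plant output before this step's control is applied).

(exact arithmetic carried between steps; '≈' marks a value shown rounded to 6 d.p. or computed from one; I and e_prev carry over from the previous line; the table rounds u and y to 3 d.p., halves away from zero)
n=0: y=0, sp=5, e=sp−y=5; I=5, D=e−e_prev=5; u=1/4·5+3/4·5+2·5=15; next y=-3/5·0+1/4·15=3.75
n=1: y=3.75, sp=5, e=sp−y=1.25; I=6.25, D=e−e_prev=-3.75; u=1/4·1.25+3/4·6.25+2·(-3.75)=-2.5; next y=-3/5·3.75+1/4·(-2.5)=-2.875
n=2: y=-2.875, sp=5, e=sp−y=7.875; I=14.125, D=e−e_prev=6.625; u=1/4·7.875+3/4·14.125+2·6.625=25.8125; next y=-3/5·(-2.875)+1/4·25.8125=8.178125
n=3: y=8.178125, sp=5, e=sp−y=-3.178125; I=10.946875, D=e−e_prev=-11.053125; u=1/4·(-3.178125)+3/4·10.946875+2·(-11.053125)=-14.690625; next y=-3/5·8.178125+1/4·(-14.690625)≈-8.579531
n=4: y≈-8.579531, sp=5, e=sp−y≈13.579531; I≈24.526406, D=e−e_prev≈16.757656; u=1/4·13.579531+3/4·24.526406+2·16.757656≈55.305; next y=-3/5·(-8.579531)+1/4·55.305≈18.973969
n=5: y≈18.973969, sp=5, e=sp−y≈-13.973969; I≈10.552438, D=e−e_prev≈-27.5535; u=1/4·(-13.973969)+3/4·10.552438+2·(-27.5535)≈-50.686164; next y=-3/5·18.973969+1/4·(-50.686164)≈-24.055922
n=6: y≈-24.055922, sp=5, e=sp−y≈29.055922; I≈39.608360, D=e−e_prev≈43.029891; u=1/4·29.055922+3/4·39.608360+2·43.029891≈123.030032; next y=-3/5·(-24.055922)+1/4·123.030032≈45.191061

0 5 15.000 0.000
1 5 -2.500 3.750
2 5 25.813 -2.875
3 5 -14.691 8.178
4 5 55.305 -8.580
5 5 -50.686 18.974
6 5 123.030 -24.056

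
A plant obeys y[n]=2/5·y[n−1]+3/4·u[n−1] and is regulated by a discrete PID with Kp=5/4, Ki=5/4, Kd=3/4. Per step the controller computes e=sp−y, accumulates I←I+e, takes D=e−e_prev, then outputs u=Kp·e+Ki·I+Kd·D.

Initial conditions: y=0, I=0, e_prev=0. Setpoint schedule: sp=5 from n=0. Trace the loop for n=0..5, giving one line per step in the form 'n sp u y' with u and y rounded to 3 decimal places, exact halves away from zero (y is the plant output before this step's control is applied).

(exact arithmetic carried between steps; '≈' marks a value shown rounded to 6 d.p. or computed from one; I and e_prev carry over from the previous line; the table rounds u and y to 3 d.p., halves away from zero)
n=0: y=0, sp=5, e=sp−y=5; I=5, D=e−e_prev=5; u=5/4·5+5/4·5+3/4·5=16.25; next y=2/5·0+3/4·16.25=12.1875
n=1: y=12.1875, sp=5, e=sp−y=-7.1875; I=-2.1875, D=e−e_prev=-12.1875; u=5/4·(-7.1875)+5/4·(-2.1875)+3/4·(-12.1875)=-20.859375; next y=2/5·12.1875+3/4·(-20.859375)≈-10.769531
n=2: y≈-10.769531, sp=5, e=sp−y≈15.769531; I≈13.582031, D=e−e_prev≈22.957031; u=5/4·15.769531+5/4·13.582031+3/4·22.957031≈53.907227; next y=2/5·(-10.769531)+3/4·53.907227≈36.122607
n=3: y≈36.122607, sp=5, e=sp−y≈-31.122607; I≈-17.540576, D=e−e_prev≈-46.892139; u=5/4·(-31.122607)+5/4·(-17.540576)+3/4·(-46.892139)≈-95.998083; next y=2/5·36.122607+3/4·(-95.998083)≈-57.549520
n=4: y≈-57.549520, sp=5, e=sp−y≈62.549520; I≈45.008943, D=e−e_prev≈93.672127; u=5/4·62.549520+5/4·45.008943+3/4·93.672127≈204.702174; next y=2/5·(-57.549520)+3/4·204.702174≈130.506823
n=5: y≈130.506823, sp=5, e=sp−y≈-125.506823; I≈-80.497879, D=e−e_prev≈-188.056342; u=5/4·(-125.506823)+5/4·(-80.497879)+3/4·(-188.056342)≈-398.548135; next y=2/5·130.506823+3/4·(-398.548135)≈-246.708372

0 5 16.250 0.000
1 5 -20.859 12.188
2 5 53.907 -10.770
3 5 -95.998 36.123
4 5 204.702 -57.550
5 5 -398.548 130.507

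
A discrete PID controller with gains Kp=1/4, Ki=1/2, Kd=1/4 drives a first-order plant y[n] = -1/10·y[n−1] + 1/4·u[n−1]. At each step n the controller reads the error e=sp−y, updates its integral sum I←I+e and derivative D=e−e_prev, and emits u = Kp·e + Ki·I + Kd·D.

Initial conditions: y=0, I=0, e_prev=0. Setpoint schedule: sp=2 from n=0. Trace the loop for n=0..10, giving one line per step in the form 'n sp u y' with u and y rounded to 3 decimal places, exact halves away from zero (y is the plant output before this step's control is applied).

0 2 2.000 0.000
1 2 2.000 0.500
2 2 2.925 0.450
3 2 3.451 0.686
4 2 4.059 0.794
5 2 4.548 0.935
6 2 5.007 1.043
7 2 5.409 1.148
8 2 5.771 1.237
9 2 6.093 1.319
10 2 6.382 1.391

(exact arithmetic carried between steps; '≈' marks a value shown rounded to 6 d.p. or computed from one; I and e_prev carry over from the previous line; the table rounds u and y to 3 d.p., halves away from zero)
n=0: y=0, sp=2, e=sp−y=2; I=2, D=e−e_prev=2; u=1/4·2+1/2·2+1/4·2=2; next y=-1/10·0+1/4·2=0.5
n=1: y=0.5, sp=2, e=sp−y=1.5; I=3.5, D=e−e_prev=-0.5; u=1/4·1.5+1/2·3.5+1/4·(-0.5)=2; next y=-1/10·0.5+1/4·2=0.45
n=2: y=0.45, sp=2, e=sp−y=1.55; I=5.05, D=e−e_prev=0.05; u=1/4·1.55+1/2·5.05+1/4·0.05=2.925; next y=-1/10·0.45+1/4·2.925=0.68625
n=3: y=0.68625, sp=2, e=sp−y=1.31375; I=6.36375, D=e−e_prev=-0.23625; u=1/4·1.31375+1/2·6.36375+1/4·(-0.23625)=3.45125; next y=-1/10·0.68625+1/4·3.45125≈0.794188
n=4: y≈0.794188, sp=2, e=sp−y≈1.205813; I≈7.569563, D=e−e_prev≈-0.107938; u=1/4·1.205813+1/2·7.569563+1/4·(-0.107938)≈4.05925; next y=-1/10·0.794188+1/4·4.05925≈0.935394
n=5: y≈0.935394, sp=2, e=sp−y≈1.064606; I≈8.634169, D=e−e_prev≈-0.141206; u=1/4·1.064606+1/2·8.634169+1/4·(-0.141206)≈4.547934; next y=-1/10·0.935394+1/4·4.547934≈1.043444
n=6: y≈1.043444, sp=2, e=sp−y≈0.956556; I≈9.590725, D=e−e_prev≈-0.108050; u=1/4·0.956556+1/2·9.590725+1/4·(-0.108050)≈5.007489; next y=-1/10·1.043444+1/4·5.007489≈1.147528
n=7: y≈1.147528, sp=2, e=sp−y≈0.852472; I≈10.443197, D=e−e_prev≈-0.104084; u=1/4·0.852472+1/2·10.443197+1/4·(-0.104084)≈5.408696; next y=-1/10·1.147528+1/4·5.408696≈1.237421
n=8: y≈1.237421, sp=2, e=sp−y≈0.762579; I≈11.205776, D=e−e_prev≈-0.089893; u=1/4·0.762579+1/2·11.205776+1/4·(-0.089893)≈5.771059; next y=-1/10·1.237421+1/4·5.771059≈1.319023
n=9: y≈1.319023, sp=2, e=sp−y≈0.680977; I≈11.886753, D=e−e_prev≈-0.081602; u=1/4·0.680977+1/2·11.886753+1/4·(-0.081602)≈6.093220; next y=-1/10·1.319023+1/4·6.093220≈1.391403
n=10: y≈1.391403, sp=2, e=sp−y≈0.608597; I≈12.495350, D=e−e_prev≈-0.072380; u=1/4·0.608597+1/2·12.495350+1/4·(-0.072380)≈6.381729; next y=-1/10·1.391403+1/4·6.381729≈1.456292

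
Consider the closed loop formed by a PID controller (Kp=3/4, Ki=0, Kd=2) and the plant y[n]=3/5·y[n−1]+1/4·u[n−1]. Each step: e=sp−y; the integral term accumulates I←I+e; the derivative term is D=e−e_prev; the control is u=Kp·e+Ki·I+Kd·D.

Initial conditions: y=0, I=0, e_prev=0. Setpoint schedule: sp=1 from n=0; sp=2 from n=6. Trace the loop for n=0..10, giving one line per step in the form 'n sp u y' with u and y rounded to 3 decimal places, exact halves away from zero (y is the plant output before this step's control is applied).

0 1 2.750 0.000
1 1 -1.141 0.688
2 1 1.775 0.127
3 1 -0.426 0.520
4 1 1.225 0.206
5 1 -0.020 0.430
6 2 3.664 0.253
7 2 -0.931 1.068
8 2 2.513 0.408
9 2 -0.085 0.873
10 2 1.864 0.503

(exact arithmetic carried between steps; '≈' marks a value shown rounded to 6 d.p. or computed from one; I and e_prev carry over from the previous line; the table rounds u and y to 3 d.p., halves away from zero)
n=0: y=0, sp=1, e=sp−y=1; I=1, D=e−e_prev=1; u=3/4·1+0·1+2·1=2.75; next y=3/5·0+1/4·2.75=0.6875
n=1: y=0.6875, sp=1, e=sp−y=0.3125; I=1.3125, D=e−e_prev=-0.6875; u=3/4·0.3125+0·1.3125+2·(-0.6875)=-1.140625; next y=3/5·0.6875+1/4·(-1.140625)≈0.127344
n=2: y≈0.127344, sp=1, e=sp−y≈0.872656; I≈2.185156, D=e−e_prev≈0.560156; u=3/4·0.872656+0·2.185156+2·0.560156≈1.774805; next y=3/5·0.127344+1/4·1.774805≈0.520107
n=3: y≈0.520107, sp=1, e=sp−y≈0.479893; I≈2.665049, D=e−e_prev≈-0.392764; u=3/4·0.479893+0·2.665049+2·(-0.392764)≈-0.425608; next y=3/5·0.520107+1/4·(-0.425608)≈0.205662
n=4: y≈0.205662, sp=1, e=sp−y≈0.794338; I≈3.459386, D=e−e_prev≈0.314445; u=3/4·0.794338+0·3.459386+2·0.314445≈1.224643; next y=3/5·0.205662+1/4·1.224643≈0.429558
n=5: y≈0.429558, sp=1, e=sp−y≈0.570442; I≈4.029828, D=e−e_prev≈-0.223896; u=3/4·0.570442+0·4.029828+2·(-0.223896)≈-0.019960; next y=3/5·0.429558+1/4·(-0.019960)≈0.252745
n=6: y≈0.252745, sp=2, e=sp−y≈1.747255; I≈5.777083, D=e−e_prev≈1.176813; u=3/4·1.747255+0·5.777083+2·1.176813≈3.664068; next y=3/5·0.252745+1/4·3.664068≈1.067664
n=7: y≈1.067664, sp=2, e=sp−y≈0.932336; I≈6.709419, D=e−e_prev≈-0.814919; u=3/4·0.932336+0·6.709419+2·(-0.814919)≈-0.930586; next y=3/5·1.067664+1/4·(-0.930586)≈0.407952
n=8: y≈0.407952, sp=2, e=sp−y≈1.592048; I≈8.301467, D=e−e_prev≈0.659712; u=3/4·1.592048+0·8.301467+2·0.659712≈2.513460; next y=3/5·0.407952+1/4·2.513460≈0.873136
n=9: y≈0.873136, sp=2, e=sp−y≈1.126864; I≈9.428331, D=e−e_prev≈-0.465184; u=3/4·1.126864+0·9.428331+2·(-0.465184)≈-0.085221; next y=3/5·0.873136+1/4·(-0.085221)≈0.502577
n=10: y≈0.502577, sp=2, e=sp−y≈1.497423; I≈10.925755, D=e−e_prev≈0.370560; u=3/4·1.497423+0·10.925755+2·0.370560≈1.864187; next y=3/5·0.502577+1/4·1.864187≈0.767593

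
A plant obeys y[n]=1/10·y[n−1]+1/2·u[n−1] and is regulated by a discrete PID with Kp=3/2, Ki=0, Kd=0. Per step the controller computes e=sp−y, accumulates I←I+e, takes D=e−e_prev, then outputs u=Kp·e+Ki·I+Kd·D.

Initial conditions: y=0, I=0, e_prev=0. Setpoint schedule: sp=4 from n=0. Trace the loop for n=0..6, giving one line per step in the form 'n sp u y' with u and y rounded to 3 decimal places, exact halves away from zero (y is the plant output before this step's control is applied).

0 4 6.000 0.000
1 4 1.500 3.000
2 4 4.425 1.050
3 4 2.524 2.318
4 4 3.760 1.494
5 4 2.956 2.029
6 4 3.478 1.681

(exact arithmetic carried between steps; '≈' marks a value shown rounded to 6 d.p. or computed from one; I and e_prev carry over from the previous line; the table rounds u and y to 3 d.p., halves away from zero)
n=0: y=0, sp=4, e=sp−y=4; I=4, D=e−e_prev=4; u=3/2·4+0·4+0·4=6; next y=1/10·0+1/2·6=3
n=1: y=3, sp=4, e=sp−y=1; I=5, D=e−e_prev=-3; u=3/2·1+0·5+0·(-3)=1.5; next y=1/10·3+1/2·1.5=1.05
n=2: y=1.05, sp=4, e=sp−y=2.95; I=7.95, D=e−e_prev=1.95; u=3/2·2.95+0·7.95+0·1.95=4.425; next y=1/10·1.05+1/2·4.425=2.3175
n=3: y=2.3175, sp=4, e=sp−y=1.6825; I=9.6325, D=e−e_prev=-1.2675; u=3/2·1.6825+0·9.6325+0·(-1.2675)=2.52375; next y=1/10·2.3175+1/2·2.52375=1.493625
n=4: y=1.493625, sp=4, e=sp−y=2.506375; I=12.138875, D=e−e_prev=0.823875; u=3/2·2.506375+0·12.138875+0·0.823875≈3.759563; next y=1/10·1.493625+1/2·3.759563≈2.029144
n=5: y≈2.029144, sp=4, e=sp−y≈1.970856; I≈14.109731, D=e−e_prev≈-0.535519; u=3/2·1.970856+0·14.109731+0·(-0.535519)≈2.956284; next y=1/10·2.029144+1/2·2.956284≈1.681057
n=6: y≈1.681057, sp=4, e=sp−y≈2.318943; I≈16.428675, D=e−e_prev≈0.348087; u=3/2·2.318943+0·16.428675+0·0.348087≈3.478415; next y=1/10·1.681057+1/2·3.478415≈1.907313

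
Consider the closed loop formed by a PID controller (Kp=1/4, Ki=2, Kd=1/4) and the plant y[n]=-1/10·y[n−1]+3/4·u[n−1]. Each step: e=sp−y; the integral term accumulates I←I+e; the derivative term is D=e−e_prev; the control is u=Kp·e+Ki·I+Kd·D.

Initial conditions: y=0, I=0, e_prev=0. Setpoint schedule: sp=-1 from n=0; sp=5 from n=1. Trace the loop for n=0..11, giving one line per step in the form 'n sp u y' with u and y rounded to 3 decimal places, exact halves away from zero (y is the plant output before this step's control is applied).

(exact arithmetic carried between steps; '≈' marks a value shown rounded to 6 d.p. or computed from one; I and e_prev carry over from the previous line; the table rounds u and y to 3 d.p., halves away from zero)
n=0: y=0, sp=-1, e=sp−y=-1; I=-1, D=e−e_prev=-1; u=1/4·(-1)+2·(-1)+1/4·(-1)=-2.5; next y=-1/10·0+3/4·(-2.5)=-1.875
n=1: y=-1.875, sp=5, e=sp−y=6.875; I=5.875, D=e−e_prev=7.875; u=1/4·6.875+2·5.875+1/4·7.875=15.4375; next y=-1/10·(-1.875)+3/4·15.4375=11.765625
n=2: y=11.765625, sp=5, e=sp−y=-6.765625; I=-0.890625, D=e−e_prev=-13.640625; u=1/4·(-6.765625)+2·(-0.890625)+1/4·(-13.640625)≈-6.882813; next y=-1/10·11.765625+3/4·(-6.882813)≈-6.338672
n=3: y≈-6.338672, sp=5, e=sp−y≈11.338672; I≈10.448047, D=e−e_prev≈18.104297; u=1/4·11.338672+2·10.448047+1/4·18.104297≈28.256836; next y=-1/10·(-6.338672)+3/4·28.256836≈21.826494
n=4: y≈21.826494, sp=5, e=sp−y≈-16.826494; I≈-6.378447, D=e−e_prev≈-28.165166; u=1/4·(-16.826494)+2·(-6.378447)+1/4·(-28.165166)≈-24.004810; next y=-1/10·21.826494+3/4·(-24.004810)≈-20.186257
n=5: y≈-20.186257, sp=5, e=sp−y≈25.186257; I≈18.807809, D=e−e_prev≈42.012751; u=1/4·25.186257+2·18.807809+1/4·42.012751≈54.415370; next y=-1/10·(-20.186257)+3/4·54.415370≈42.830154
n=6: y≈42.830154, sp=5, e=sp−y≈-37.830154; I≈-19.022344, D=e−e_prev≈-63.016410; u=1/4·(-37.830154)+2·(-19.022344)+1/4·(-63.016410)≈-63.256329; next y=-1/10·42.830154+3/4·(-63.256329)≈-51.725262
n=7: y≈-51.725262, sp=5, e=sp−y≈56.725262; I≈37.702918, D=e−e_prev≈94.555416; u=1/4·56.725262+2·37.702918+1/4·94.555416≈113.226006; next y=-1/10·(-51.725262)+3/4·113.226006≈90.092031
n=8: y≈90.092031, sp=5, e=sp−y≈-85.092031; I≈-47.389112, D=e−e_prev≈-141.817293; u=1/4·(-85.092031)+2·(-47.389112)+1/4·(-141.817293)≈-151.505556; next y=-1/10·90.092031+3/4·(-151.505556)≈-122.638370
n=9: y≈-122.638370, sp=5, e=sp−y≈127.638370; I≈80.249257, D=e−e_prev≈212.730400; u=1/4·127.638370+2·80.249257+1/4·212.730400≈245.590707; next y=-1/10·(-122.638370)+3/4·245.590707≈196.456868
n=10: y≈196.456868, sp=5, e=sp−y≈-191.456868; I≈-111.207610, D=e−e_prev≈-319.095238; u=1/4·(-191.456868)+2·(-111.207610)+1/4·(-319.095238)≈-350.053247; next y=-1/10·196.456868+3/4·(-350.053247)≈-282.185622
n=11: y≈-282.185622, sp=5, e=sp−y≈287.185622; I≈175.978012, D=e−e_prev≈478.642489; u=1/4·287.185622+2·175.978012+1/4·478.642489≈543.413051; next y=-1/10·(-282.185622)+3/4·543.413051≈435.778350

0 -1 -2.500 0.000
1 5 15.438 -1.875
2 5 -6.883 11.766
3 5 28.257 -6.339
4 5 -24.005 21.826
5 5 54.415 -20.186
6 5 -63.256 42.830
7 5 113.226 -51.725
8 5 -151.506 90.092
9 5 245.591 -122.638
10 5 -350.053 196.457
11 5 543.413 -282.186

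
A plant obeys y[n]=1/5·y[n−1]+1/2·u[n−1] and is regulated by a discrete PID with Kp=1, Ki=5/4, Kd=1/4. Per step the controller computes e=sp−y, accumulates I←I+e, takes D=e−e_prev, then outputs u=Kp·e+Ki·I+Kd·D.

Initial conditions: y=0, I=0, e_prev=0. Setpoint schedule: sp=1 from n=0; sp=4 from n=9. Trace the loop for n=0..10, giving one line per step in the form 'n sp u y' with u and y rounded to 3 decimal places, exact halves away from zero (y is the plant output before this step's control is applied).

(exact arithmetic carried between steps; '≈' marks a value shown rounded to 6 d.p. or computed from one; I and e_prev carry over from the previous line; the table rounds u and y to 3 d.p., halves away from zero)
n=0: y=0, sp=1, e=sp−y=1; I=1, D=e−e_prev=1; u=1·1+5/4·1+1/4·1=2.5; next y=1/5·0+1/2·2.5=1.25
n=1: y=1.25, sp=1, e=sp−y=-0.25; I=0.75, D=e−e_prev=-1.25; u=1·(-0.25)+5/4·0.75+1/4·(-1.25)=0.375; next y=1/5·1.25+1/2·0.375=0.4375
n=2: y=0.4375, sp=1, e=sp−y=0.5625; I=1.3125, D=e−e_prev=0.8125; u=1·0.5625+5/4·1.3125+1/4·0.8125=2.40625; next y=1/5·0.4375+1/2·2.40625=1.290625
n=3: y=1.290625, sp=1, e=sp−y=-0.290625; I=1.021875, D=e−e_prev=-0.853125; u=1·(-0.290625)+5/4·1.021875+1/4·(-0.853125)≈0.773438; next y=1/5·1.290625+1/2·0.773438≈0.644844
n=4: y≈0.644844, sp=1, e=sp−y≈0.355156; I≈1.377031, D=e−e_prev≈0.645781; u=1·0.355156+5/4·1.377031+1/4·0.645781≈2.237891; next y=1/5·0.644844+1/2·2.237891≈1.247914
n=5: y≈1.247914, sp=1, e=sp−y≈-0.247914; I≈1.129117, D=e−e_prev≈-0.603070; u=1·(-0.247914)+5/4·1.129117+1/4·(-0.603070)≈1.012715; next y=1/5·1.247914+1/2·1.012715≈0.755940
n=6: y≈0.755940, sp=1, e=sp−y≈0.244060; I≈1.373177, D=e−e_prev≈0.491974; u=1·0.244060+5/4·1.373177+1/4·0.491974≈2.083524; next y=1/5·0.755940+1/2·2.083524≈1.192950
n=7: y≈1.192950, sp=1, e=sp−y≈-0.192950; I≈1.180227, D=e−e_prev≈-0.437010; u=1·(-0.192950)+5/4·1.180227+1/4·(-0.437010)≈1.173081; next y=1/5·1.192950+1/2·1.173081≈0.825130
n=8: y≈0.825130, sp=1, e=sp−y≈0.174870; I≈1.355096, D=e−e_prev≈0.367820; u=1·0.174870+5/4·1.355096+1/4·0.367820≈1.960695; next y=1/5·0.825130+1/2·1.960695≈1.145374
n=9: y≈1.145374, sp=4, e=sp−y≈2.854626; I≈4.209723, D=e−e_prev≈2.679757; u=1·2.854626+5/4·4.209723+1/4·2.679757≈8.786719; next y=1/5·1.145374+1/2·8.786719≈4.622434
n=10: y≈4.622434, sp=4, e=sp−y≈-0.622434; I≈3.587289, D=e−e_prev≈-3.477061; u=1·(-0.622434)+5/4·3.587289+1/4·(-3.477061)≈2.992411; next y=1/5·4.622434+1/2·2.992411≈2.420692

0 1 2.500 0.000
1 1 0.375 1.250
2 1 2.406 0.438
3 1 0.773 1.291
4 1 2.238 0.645
5 1 1.013 1.248
6 1 2.084 0.756
7 1 1.173 1.193
8 1 1.961 0.825
9 4 8.787 1.145
10 4 2.992 4.622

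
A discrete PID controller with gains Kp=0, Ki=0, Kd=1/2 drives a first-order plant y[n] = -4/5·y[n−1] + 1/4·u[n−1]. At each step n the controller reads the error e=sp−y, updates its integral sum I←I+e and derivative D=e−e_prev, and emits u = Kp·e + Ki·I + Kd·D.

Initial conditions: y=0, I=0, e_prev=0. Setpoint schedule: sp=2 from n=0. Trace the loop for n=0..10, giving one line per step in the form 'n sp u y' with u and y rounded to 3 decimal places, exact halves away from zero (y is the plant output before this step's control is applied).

0 2 1.000 0.000
1 2 -0.125 0.250
2 2 0.241 -0.231
3 2 -0.238 0.245
4 2 0.250 -0.256
5 2 -0.261 0.267
6 2 0.273 -0.279
7 2 -0.285 0.292
8 2 0.298 -0.305
9 2 -0.311 0.318
10 2 0.325 -0.332

(exact arithmetic carried between steps; '≈' marks a value shown rounded to 6 d.p. or computed from one; I and e_prev carry over from the previous line; the table rounds u and y to 3 d.p., halves away from zero)
n=0: y=0, sp=2, e=sp−y=2; I=2, D=e−e_prev=2; u=0·2+0·2+1/2·2=1; next y=-4/5·0+1/4·1=0.25
n=1: y=0.25, sp=2, e=sp−y=1.75; I=3.75, D=e−e_prev=-0.25; u=0·1.75+0·3.75+1/2·(-0.25)=-0.125; next y=-4/5·0.25+1/4·(-0.125)=-0.23125
n=2: y=-0.23125, sp=2, e=sp−y=2.23125; I=5.98125, D=e−e_prev=0.48125; u=0·2.23125+0·5.98125+1/2·0.48125=0.240625; next y=-4/5·(-0.23125)+1/4·0.240625≈0.245156
n=3: y≈0.245156, sp=2, e=sp−y≈1.754844; I≈7.736094, D=e−e_prev≈-0.476406; u=0·1.754844+0·7.736094+1/2·(-0.476406)≈-0.238203; next y=-4/5·0.245156+1/4·(-0.238203)≈-0.255676
n=4: y≈-0.255676, sp=2, e=sp−y≈2.255676; I≈9.991770, D=e−e_prev≈0.500832; u=0·2.255676+0·9.991770+1/2·0.500832≈0.250416; next y=-4/5·(-0.255676)+1/4·0.250416≈0.267145
n=5: y≈0.267145, sp=2, e=sp−y≈1.732855; I≈11.724625, D=e−e_prev≈-0.522820; u=0·1.732855+0·11.724625+1/2·(-0.522820)≈-0.261410; next y=-4/5·0.267145+1/4·(-0.261410)≈-0.279068
n=6: y≈-0.279068, sp=2, e=sp−y≈2.279068; I≈14.003693, D=e−e_prev≈0.546213; u=0·2.279068+0·14.003693+1/2·0.546213≈0.273106; next y=-4/5·(-0.279068)+1/4·0.273106≈0.291531
n=7: y≈0.291531, sp=2, e=sp−y≈1.708469; I≈15.712162, D=e−e_prev≈-0.570599; u=0·1.708469+0·15.712162+1/2·(-0.570599)≈-0.285300; next y=-4/5·0.291531+1/4·(-0.285300)≈-0.304550
n=8: y≈-0.304550, sp=2, e=sp−y≈2.304550; I≈18.016712, D=e−e_prev≈0.596081; u=0·2.304550+0·18.016712+1/2·0.596081≈0.298041; next y=-4/5·(-0.304550)+1/4·0.298041≈0.318150
n=9: y≈0.318150, sp=2, e=sp−y≈1.681850; I≈19.698562, D=e−e_prev≈-0.622700; u=0·1.681850+0·19.698562+1/2·(-0.622700)≈-0.311350; next y=-4/5·0.318150+1/4·(-0.311350)≈-0.332358
n=10: y≈-0.332358, sp=2, e=sp−y≈2.332358; I≈22.030919, D=e−e_prev≈0.650508; u=0·2.332358+0·22.030919+1/2·0.650508≈0.325254; next y=-4/5·(-0.332358)+1/4·0.325254≈0.347199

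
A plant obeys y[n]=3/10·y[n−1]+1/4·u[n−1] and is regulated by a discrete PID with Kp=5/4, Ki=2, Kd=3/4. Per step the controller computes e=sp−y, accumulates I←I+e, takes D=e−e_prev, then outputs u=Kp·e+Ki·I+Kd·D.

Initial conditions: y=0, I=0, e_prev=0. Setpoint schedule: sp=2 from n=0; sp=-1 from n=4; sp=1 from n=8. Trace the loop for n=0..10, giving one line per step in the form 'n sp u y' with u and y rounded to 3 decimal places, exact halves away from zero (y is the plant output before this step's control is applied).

(exact arithmetic carried between steps; '≈' marks a value shown rounded to 6 d.p. or computed from one; I and e_prev carry over from the previous line; the table rounds u and y to 3 d.p., halves away from zero)
n=0: y=0, sp=2, e=sp−y=2; I=2, D=e−e_prev=2; u=5/4·2+2·2+3/4·2=8; next y=3/10·0+1/4·8=2
n=1: y=2, sp=2, e=sp−y=0; I=2, D=e−e_prev=-2; u=5/4·0+2·2+3/4·(-2)=2.5; next y=3/10·2+1/4·2.5=1.225
n=2: y=1.225, sp=2, e=sp−y=0.775; I=2.775, D=e−e_prev=0.775; u=5/4·0.775+2·2.775+3/4·0.775=7.1; next y=3/10·1.225+1/4·7.1=2.1425
n=3: y=2.1425, sp=2, e=sp−y=-0.1425; I=2.6325, D=e−e_prev=-0.9175; u=5/4·(-0.1425)+2·2.6325+3/4·(-0.9175)=4.39875; next y=3/10·2.1425+1/4·4.39875≈1.742438
n=4: y≈1.742438, sp=-1, e=sp−y≈-2.742438; I≈-0.109938, D=e−e_prev≈-2.599938; u=5/4·(-2.742438)+2·(-0.109938)+3/4·(-2.599938)≈-5.597875; next y=3/10·1.742438+1/4·(-5.597875)≈-0.876738
n=5: y≈-0.876738, sp=-1, e=sp−y≈-0.123263; I≈-0.2332, D=e−e_prev≈2.619175; u=5/4·(-0.123263)+2·(-0.2332)+3/4·2.619175≈1.343903; next y=3/10·(-0.876738)+1/4·1.343903≈0.072955
n=6: y≈0.072955, sp=-1, e=sp−y≈-1.072955; I≈-1.306155, D=e−e_prev≈-0.949692; u=5/4·(-1.072955)+2·(-1.306155)+3/4·(-0.949692)≈-4.665771; next y=3/10·0.072955+1/4·(-4.665771)≈-1.144556
n=7: y≈-1.144556, sp=-1, e=sp−y≈0.144556; I≈-1.161598, D=e−e_prev≈1.217511; u=5/4·0.144556+2·(-1.161598)+3/4·1.217511≈-1.229367; next y=3/10·(-1.144556)+1/4·(-1.229367)≈-0.650709
n=8: y≈-0.650709, sp=1, e=sp−y≈1.650709; I≈0.489111, D=e−e_prev≈1.506152; u=5/4·1.650709+2·0.489111+3/4·1.506152≈4.171222; next y=3/10·(-0.650709)+1/4·4.171222≈0.847593
n=9: y≈0.847593, sp=1, e=sp−y≈0.152407; I≈0.641518, D=e−e_prev≈-1.498302; u=5/4·0.152407+2·0.641518+3/4·(-1.498302)≈0.349819; next y=3/10·0.847593+1/4·0.349819≈0.341733
n=10: y≈0.341733, sp=1, e=sp−y≈0.658267; I≈1.299785, D=e−e_prev≈0.505860; u=5/4·0.658267+2·1.299785+3/4·0.505860≈3.801800; next y=3/10·0.341733+1/4·3.801800≈1.052970

0 2 8.000 0.000
1 2 2.500 2.000
2 2 7.100 1.225
3 2 4.399 2.143
4 -1 -5.598 1.742
5 -1 1.344 -0.877
6 -1 -4.666 0.073
7 -1 -1.229 -1.145
8 1 4.171 -0.651
9 1 0.350 0.848
10 1 3.802 0.342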